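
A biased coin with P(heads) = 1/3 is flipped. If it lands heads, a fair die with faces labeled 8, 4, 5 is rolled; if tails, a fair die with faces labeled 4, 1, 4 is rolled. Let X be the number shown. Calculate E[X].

E[X | heads] = (8+4+5)/3 = 17/3.
E[X | tails] = (4+1+4)/3 = 3.
By the law of total expectation,
E[X] = (1/3)·(17/3) + (2/3)·(3) = 35/9.

35/9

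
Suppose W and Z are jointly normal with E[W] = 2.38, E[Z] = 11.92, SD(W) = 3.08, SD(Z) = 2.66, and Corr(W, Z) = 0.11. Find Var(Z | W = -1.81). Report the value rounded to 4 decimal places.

6.9900

Var(Z | W=x) = (1 − ρ²)·σ_Z².
Var(Z | W=-1.81) = (2.66)²·(1 − (0.11)²) = 7.0756·0.9879 = 6.9900.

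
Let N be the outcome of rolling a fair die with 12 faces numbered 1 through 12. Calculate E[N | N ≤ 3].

Given N ≤ 3, N is equally likely to be any of {1, 2, 3}.
E[N | N ≤ 3] = (1 + 2 + 3) / 3 = 2.

2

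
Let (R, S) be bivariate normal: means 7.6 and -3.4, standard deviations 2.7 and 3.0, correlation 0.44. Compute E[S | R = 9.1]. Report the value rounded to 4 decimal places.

E[S | R=x] = μ_S + ρ(σ_S/σ_R)(x − μ_R) for jointly normal variables.
E[S | R=9.1] = -3.4 + (0.44)·(3.0/2.7)·(9.1 − (7.6)) = -3.4 + (0.48889)·(1.5) = -2.6667.

-2.6667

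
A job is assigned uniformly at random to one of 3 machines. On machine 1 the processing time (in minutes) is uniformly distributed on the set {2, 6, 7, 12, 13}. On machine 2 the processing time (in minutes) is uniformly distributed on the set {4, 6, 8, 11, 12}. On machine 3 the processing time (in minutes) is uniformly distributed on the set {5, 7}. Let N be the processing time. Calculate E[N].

E[N | machine 1] = (2+6+7+12+13)/5 = 8.
E[N | machine 2] = (4+6+8+11+12)/5 = 41/5.
E[N | machine 3] = (5+7)/2 = 6.
E[N] = (1/3)·(8) + (1/3)·(41/5) + (1/3)·(6) = 37/5.

37/5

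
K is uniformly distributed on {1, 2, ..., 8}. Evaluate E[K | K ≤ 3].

2

Given K ≤ 3, K is equally likely to be any of {1, 2, 3}.
E[K | K ≤ 3] = (1 + 2 + 3) / 3 = 2.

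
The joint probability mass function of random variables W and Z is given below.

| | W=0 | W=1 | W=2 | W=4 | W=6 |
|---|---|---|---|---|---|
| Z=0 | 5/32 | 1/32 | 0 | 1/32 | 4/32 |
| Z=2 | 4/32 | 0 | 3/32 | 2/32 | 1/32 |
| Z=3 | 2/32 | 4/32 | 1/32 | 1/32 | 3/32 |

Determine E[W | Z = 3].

P(Z = 3) = 11/32.
Σ W·P over the event = 0·(2/32) + 1·(4/32) + 2·(1/32) + 4·(1/32) + 6·(3/32) = 7/8.
E[W | Z = 3] = (7/8) / (11/32) = 28/11.

28/11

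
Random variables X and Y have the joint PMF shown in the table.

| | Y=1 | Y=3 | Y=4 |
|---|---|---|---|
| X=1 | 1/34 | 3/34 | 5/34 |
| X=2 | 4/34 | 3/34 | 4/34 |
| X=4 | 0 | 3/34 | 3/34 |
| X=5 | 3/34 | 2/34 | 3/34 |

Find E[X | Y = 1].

P(Y = 1) = 4/17.
Σ X·P over the event = 1·(1/34) + 2·(4/34) + 5·(3/34) = 12/17.
E[X | Y = 1] = (12/17) / (4/17) = 3.

3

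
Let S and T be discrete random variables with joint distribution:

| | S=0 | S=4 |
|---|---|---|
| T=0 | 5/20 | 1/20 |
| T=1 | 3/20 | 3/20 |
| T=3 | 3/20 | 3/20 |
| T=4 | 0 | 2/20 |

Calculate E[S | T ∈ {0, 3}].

4/3

P(T ∈ {0, 3}) = 3/5.
Σ S·P over the event = 0·(5/20) + 0·(3/20) + 4·(1/20) + 4·(3/20) = 4/5.
E[S | T ∈ {0, 3}] = (4/5) / (3/5) = 4/3.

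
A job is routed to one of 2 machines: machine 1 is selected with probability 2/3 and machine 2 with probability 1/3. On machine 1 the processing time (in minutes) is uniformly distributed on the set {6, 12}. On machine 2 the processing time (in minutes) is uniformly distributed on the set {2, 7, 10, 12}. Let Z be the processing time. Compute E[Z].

E[Z | machine 1] = (6+12)/2 = 9.
E[Z | machine 2] = (2+7+10+12)/4 = 31/4.
By the law of total expectation,
E[Z] = (2/3)·(9) + (1/3)·(31/4) = 103/12.

103/12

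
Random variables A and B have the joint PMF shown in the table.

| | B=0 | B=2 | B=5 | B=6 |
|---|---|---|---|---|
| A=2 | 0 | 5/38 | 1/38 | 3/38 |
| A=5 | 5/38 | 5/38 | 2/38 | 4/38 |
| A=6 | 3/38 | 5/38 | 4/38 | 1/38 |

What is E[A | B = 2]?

P(B = 2) = 15/38.
Σ A·P over the event = 2·(5/38) + 5·(5/38) + 6·(5/38) = 65/38.
E[A | B = 2] = (65/38) / (15/38) = 13/3.

13/3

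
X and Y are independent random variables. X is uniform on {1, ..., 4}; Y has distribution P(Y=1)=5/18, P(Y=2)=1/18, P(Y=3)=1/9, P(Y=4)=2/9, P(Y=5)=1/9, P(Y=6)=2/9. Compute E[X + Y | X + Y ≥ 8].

P(X + Y ≥ 8) = 5/18.
Summing (X+Y)·P(x,y) over outcomes with X + Y ≥ 8 gives 29/12.
E[X + Y | X + Y ≥ 8] = (29/12) / (5/18) = 87/10.

87/10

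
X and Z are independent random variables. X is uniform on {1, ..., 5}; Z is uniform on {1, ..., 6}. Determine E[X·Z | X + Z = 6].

Outcomes with X + Z = 6: (1,5), (2,4), (3,3), (4,2), (5,1), each with probability 1/30.
E[X·Z | X + Z = 6] = (5 + 8 + 9 + 8 + 5) / 5 = 7.

7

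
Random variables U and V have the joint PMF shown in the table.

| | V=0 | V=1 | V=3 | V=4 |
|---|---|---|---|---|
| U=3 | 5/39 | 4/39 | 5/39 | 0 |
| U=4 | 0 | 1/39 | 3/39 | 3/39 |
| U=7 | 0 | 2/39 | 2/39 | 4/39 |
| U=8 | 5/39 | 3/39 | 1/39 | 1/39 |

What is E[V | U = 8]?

P(U = 8) = 10/39.
Σ V·P over the event = 0·(5/39) + 1·(3/39) + 3·(1/39) + 4·(1/39) = 10/39.
E[V | U = 8] = (10/39) / (10/39) = 1.

1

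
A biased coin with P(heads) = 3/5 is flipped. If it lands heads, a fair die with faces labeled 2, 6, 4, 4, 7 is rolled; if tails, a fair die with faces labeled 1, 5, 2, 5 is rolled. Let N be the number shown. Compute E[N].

E[N | heads] = (2+6+4+4+7)/5 = 23/5.
E[N | tails] = (1+5+2+5)/4 = 13/4.
By the law of total expectation,
E[N] = (3/5)·(23/5) + (2/5)·(13/4) = 203/50.

203/50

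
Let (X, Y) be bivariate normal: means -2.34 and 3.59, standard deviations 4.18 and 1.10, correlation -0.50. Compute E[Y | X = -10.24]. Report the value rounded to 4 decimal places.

4.6295

The regression of Y on X has slope ρ·σ_Y/σ_X and passes through (μ_X, μ_Y).
E[Y | X=-10.24] = 3.59 + (-0.50)·(1.10/4.18)·(-10.24 − (-2.34)) = 3.59 + (-0.13158)·(-7.9) = 4.6295.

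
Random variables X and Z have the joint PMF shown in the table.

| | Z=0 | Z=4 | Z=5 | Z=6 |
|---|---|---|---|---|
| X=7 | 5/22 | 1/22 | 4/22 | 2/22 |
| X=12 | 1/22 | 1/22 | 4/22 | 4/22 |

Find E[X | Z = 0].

47/6

P(Z = 0) = 3/11.
Σ X·P over the event = 7·(5/22) + 12·(1/22) = 47/22.
E[X | Z = 0] = (47/22) / (3/11) = 47/6.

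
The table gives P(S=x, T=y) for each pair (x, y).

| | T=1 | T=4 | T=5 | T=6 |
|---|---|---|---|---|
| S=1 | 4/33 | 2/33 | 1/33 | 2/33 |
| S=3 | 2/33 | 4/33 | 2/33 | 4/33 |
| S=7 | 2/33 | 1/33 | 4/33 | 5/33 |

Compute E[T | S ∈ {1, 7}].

85/21

P(S ∈ {1, 7}) = 7/11.
Σ T·P over the event = 1·(4/33) + 4·(2/33) + 5·(1/33) + 6·(2/33) + 1·(2/33) + 4·(1/33) + 5·(4/33) + 6·(5/33) = 85/33.
E[T | S ∈ {1, 7}] = (85/33) / (7/11) = 85/21.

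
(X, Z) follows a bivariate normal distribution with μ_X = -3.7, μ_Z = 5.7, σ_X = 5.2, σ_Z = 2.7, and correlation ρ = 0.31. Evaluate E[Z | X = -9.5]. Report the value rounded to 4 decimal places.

4.7664

The regression of Z on X has slope ρ·σ_Z/σ_X and passes through (μ_X, μ_Z).
E[Z | X=-9.5] = 5.7 + (0.31)·(2.7/5.2)·(-9.5 − (-3.7)) = 5.7 + (0.16096)·(-5.8) = 4.7664.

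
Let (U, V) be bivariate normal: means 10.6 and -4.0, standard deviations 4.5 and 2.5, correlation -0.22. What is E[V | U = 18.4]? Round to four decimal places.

-4.9533

For a bivariate normal, E[V | U=x] = μ_V + ρ·(σ_V/σ_U)·(x − μ_U).
E[V | U=18.4] = -4.0 + (-0.22)·(2.5/4.5)·(18.4 − (10.6)) = -4.0 + (-0.12222)·(7.8) = -4.9533.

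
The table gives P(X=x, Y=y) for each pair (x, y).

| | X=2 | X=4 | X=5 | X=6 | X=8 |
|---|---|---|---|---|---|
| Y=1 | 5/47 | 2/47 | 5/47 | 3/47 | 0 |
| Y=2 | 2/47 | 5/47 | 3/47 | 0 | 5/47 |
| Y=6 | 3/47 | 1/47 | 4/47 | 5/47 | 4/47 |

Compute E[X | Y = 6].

92/17

P(Y = 6) = 17/47.
Summing X·P(X=x,Y=y) over the conditioning event gives 92/47.
E[X | Y = 6] = (92/47) / (17/47) = 92/17.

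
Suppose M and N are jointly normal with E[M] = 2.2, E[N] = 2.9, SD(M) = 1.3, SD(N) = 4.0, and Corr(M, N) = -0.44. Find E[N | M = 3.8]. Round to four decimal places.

0.7338

The regression of N on M has slope ρ·σ_N/σ_M and passes through (μ_M, μ_N).
E[N | M=3.8] = 2.9 + (-0.44)·(4.0/1.3)·(3.8 − (2.2)) = 2.9 + (-1.35385)·(1.6) = 0.7338.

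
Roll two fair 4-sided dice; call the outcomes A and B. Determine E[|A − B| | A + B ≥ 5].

P(A + B ≥ 5) = 5/8.
Summing |A−B|·P(x,y) over outcomes with A + B ≥ 5 gives 7/8.
E[|A − B| | A + B ≥ 5] = (7/8) / (5/8) = 7/5.

7/5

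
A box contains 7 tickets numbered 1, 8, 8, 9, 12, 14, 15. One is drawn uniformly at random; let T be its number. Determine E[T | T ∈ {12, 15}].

27/2

P(T ∈ {12, 15}) = 2/7.
Σ over the event: 12·1/7 + 15·1/7 = 27/7.
E[T | T ∈ {12, 15}] = (27/7) / (2/7) = 27/2.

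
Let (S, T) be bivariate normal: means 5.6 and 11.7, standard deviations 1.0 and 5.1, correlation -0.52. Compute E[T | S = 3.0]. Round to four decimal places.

For a bivariate normal, E[T | S=x] = μ_T + ρ·(σ_T/σ_S)·(x − μ_S).
E[T | S=3.0] = 11.7 + (-0.52)·(5.1/1.0)·(3.0 − (5.6)) = 11.7 + (-2.652)·(-2.6) = 18.5952.

18.5952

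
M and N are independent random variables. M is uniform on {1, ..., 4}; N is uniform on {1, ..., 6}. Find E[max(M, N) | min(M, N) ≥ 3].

Outcomes with min(M, N) ≥ 3: (3,3), (3,4), (3,5), (3,6), (4,3), (4,4), (4,5), (4,6), each with probability 1/24.
E[max(M, N) | min(M, N) ≥ 3] = (3 + 4 + 5 + 6 + 4 + 4 + 5 + 6) / 8 = 37/8.

37/8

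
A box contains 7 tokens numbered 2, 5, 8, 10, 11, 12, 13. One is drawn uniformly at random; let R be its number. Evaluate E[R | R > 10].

12

P(R > 10) = 3/7.
Σ over the event: 11·1/7 + 12·1/7 + 13·1/7 = 36/7.
E[R | R > 10] = (36/7) / (3/7) = 12.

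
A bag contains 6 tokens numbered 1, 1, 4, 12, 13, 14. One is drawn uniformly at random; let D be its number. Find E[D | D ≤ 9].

2

P(D ≤ 9) = 1/2.
Σ over the event: 1·1/3 + 4·1/6 = 1.
E[D | D ≤ 9] = (1) / (1/2) = 2.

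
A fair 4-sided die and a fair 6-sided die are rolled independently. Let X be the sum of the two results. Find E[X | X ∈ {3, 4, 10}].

P(X ∈ {3, 4, 10}) = 1/4.
Σ over the event: 3·1/12 + 4·1/8 + 10·1/24 = 7/6.
E[X | X ∈ {3, 4, 10}] = (7/6) / (1/4) = 14/3.

14/3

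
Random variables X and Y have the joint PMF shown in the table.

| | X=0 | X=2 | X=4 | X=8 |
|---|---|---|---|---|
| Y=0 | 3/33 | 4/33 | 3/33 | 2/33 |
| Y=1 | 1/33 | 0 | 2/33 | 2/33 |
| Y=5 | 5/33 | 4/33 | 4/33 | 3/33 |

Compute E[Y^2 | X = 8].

11

P(X = 8) = 7/33.
Σ Y^2·P over the event = 0·(2/33) + 1·(2/33) + 25·(3/33) = 7/3.
E[Y^2 | X = 8] = (7/3) / (7/33) = 11.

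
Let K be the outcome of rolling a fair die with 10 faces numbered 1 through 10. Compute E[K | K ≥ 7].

17/2

Given K ≥ 7, K is equally likely to be any of {7, 8, 9, 10}.
E[K | K ≥ 7] = (7 + 8 + 9 + 10) / 4 = 17/2.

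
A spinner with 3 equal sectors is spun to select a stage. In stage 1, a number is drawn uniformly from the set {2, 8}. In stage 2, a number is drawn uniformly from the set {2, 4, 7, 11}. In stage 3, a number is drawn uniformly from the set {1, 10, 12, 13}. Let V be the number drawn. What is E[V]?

E[V | stage 1] = (2+8)/2 = 5.
E[V | stage 2] = (2+4+7+11)/4 = 6.
E[V | stage 3] = (1+10+12+13)/4 = 9.
E[V] = (1/3)·(5) + (1/3)·(6) + (1/3)·(9) = 20/3.

20/3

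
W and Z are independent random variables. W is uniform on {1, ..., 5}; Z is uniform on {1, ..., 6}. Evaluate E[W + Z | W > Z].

6

P(W > Z) = 1/3.
Summing (W+Z)·P(x,y) over outcomes with W > Z gives 2.
E[W + Z | W > Z] = (2) / (1/3) = 6.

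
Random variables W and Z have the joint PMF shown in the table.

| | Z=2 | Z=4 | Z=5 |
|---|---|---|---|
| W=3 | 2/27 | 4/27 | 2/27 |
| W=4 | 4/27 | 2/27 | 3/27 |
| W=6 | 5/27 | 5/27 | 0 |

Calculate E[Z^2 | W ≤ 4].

P(W ≤ 4) = 17/27.
Σ Z^2·P over the event = 4·(2/27) + 16·(4/27) + 25·(2/27) + 4·(4/27) + 16·(2/27) + 25·(3/27) = 245/27.
E[Z^2 | W ≤ 4] = (245/27) / (17/27) = 245/17.

245/17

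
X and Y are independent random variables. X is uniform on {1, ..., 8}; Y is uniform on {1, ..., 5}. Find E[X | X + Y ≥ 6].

P(X + Y ≥ 6) = 3/4.
Summing X·P(x,y) over outcomes with X + Y ≥ 6 gives 4.
E[X | X + Y ≥ 6] = (4) / (3/4) = 16/3.

16/3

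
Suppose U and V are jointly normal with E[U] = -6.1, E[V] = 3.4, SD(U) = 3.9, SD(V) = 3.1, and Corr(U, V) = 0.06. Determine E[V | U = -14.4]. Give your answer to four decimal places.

For a bivariate normal, E[V | U=x] = μ_V + ρ·(σ_V/σ_U)·(x − μ_U).
E[V | U=-14.4] = 3.4 + (0.06)·(3.1/3.9)·(-14.4 − (-6.1)) = 3.4 + (0.047692)·(-8.3) = 3.0042.

3.0042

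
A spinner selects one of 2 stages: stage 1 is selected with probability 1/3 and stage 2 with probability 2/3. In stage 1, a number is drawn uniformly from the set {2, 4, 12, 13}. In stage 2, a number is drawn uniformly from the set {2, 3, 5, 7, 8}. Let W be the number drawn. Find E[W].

E[W | stage 1] = (2+4+12+13)/4 = 31/4.
E[W | stage 2] = (2+3+5+7+8)/5 = 5.
By the law of total expectation,
E[W] = (1/3)·(31/4) + (2/3)·(5) = 71/12.

71/12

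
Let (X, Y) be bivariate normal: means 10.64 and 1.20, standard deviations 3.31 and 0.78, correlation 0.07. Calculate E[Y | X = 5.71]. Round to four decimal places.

1.1187

E[Y | X=x] = μ_Y + ρ(σ_Y/σ_X)(x − μ_X) for jointly normal variables.
E[Y | X=5.71] = 1.20 + (0.07)·(0.78/3.31)·(5.71 − (10.64)) = 1.20 + (0.016495)·(-4.93) = 1.1187.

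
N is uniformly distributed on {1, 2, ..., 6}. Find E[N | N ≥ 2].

4

Given N ≥ 2, N is equally likely to be any of {2, 3, 4, 5, 6}.
E[N | N ≥ 2] = (2 + 3 + 4 + 5 + 6) / 5 = 4.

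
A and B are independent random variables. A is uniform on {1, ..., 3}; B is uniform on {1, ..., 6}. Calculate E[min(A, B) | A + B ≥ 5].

25/12

P(A + B ≥ 5) = 2/3.
Summing min(A,B)·P(x,y) over outcomes with A + B ≥ 5 gives 25/18.
E[min(A, B) | A + B ≥ 5] = (25/18) / (2/3) = 25/12.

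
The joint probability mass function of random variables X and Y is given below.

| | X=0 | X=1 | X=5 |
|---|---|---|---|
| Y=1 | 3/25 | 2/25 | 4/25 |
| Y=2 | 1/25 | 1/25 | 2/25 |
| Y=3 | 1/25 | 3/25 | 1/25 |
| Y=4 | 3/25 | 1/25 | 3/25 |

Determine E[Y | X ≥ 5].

23/10

P(X ≥ 5) = 2/5.
Σ Y·P over the event = 1·(4/25) + 2·(2/25) + 3·(1/25) + 4·(3/25) = 23/25.
E[Y | X ≥ 5] = (23/25) / (2/5) = 23/10.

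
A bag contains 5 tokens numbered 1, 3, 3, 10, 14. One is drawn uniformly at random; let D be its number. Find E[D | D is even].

12

P(D is even) = 2/5.
Σ over the event: 10·1/5 + 14·1/5 = 24/5.
E[D | D is even] = (24/5) / (2/5) = 12.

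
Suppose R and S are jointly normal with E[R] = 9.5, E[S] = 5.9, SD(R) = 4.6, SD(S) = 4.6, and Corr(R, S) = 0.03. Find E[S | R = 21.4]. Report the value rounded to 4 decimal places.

The regression of S on R has slope ρ·σ_S/σ_R and passes through (μ_R, μ_S).
E[S | R=21.4] = 5.9 + (0.03)·(4.6/4.6)·(21.4 − (9.5)) = 5.9 + (0.03)·(11.9) = 6.2570.

6.2570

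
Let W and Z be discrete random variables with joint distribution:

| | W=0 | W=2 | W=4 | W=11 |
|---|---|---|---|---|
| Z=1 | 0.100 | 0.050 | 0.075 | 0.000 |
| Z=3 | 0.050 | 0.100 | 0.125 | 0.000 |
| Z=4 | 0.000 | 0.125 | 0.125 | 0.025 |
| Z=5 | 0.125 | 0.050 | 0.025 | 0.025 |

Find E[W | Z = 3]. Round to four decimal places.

P(Z = 3) = 0.275.
Σ W·P over the event = 0·(0.050) + 2·(0.100) + 4·(0.125) = 0.700.
E[W | Z = 3] = (0.700) / (0.275) = 2.5455.

2.5455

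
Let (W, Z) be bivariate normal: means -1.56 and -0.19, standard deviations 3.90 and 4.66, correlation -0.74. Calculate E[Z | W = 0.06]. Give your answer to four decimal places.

-1.6224

For a bivariate normal, E[Z | W=x] = μ_Z + ρ·(σ_Z/σ_W)·(x − μ_W).
E[Z | W=0.06] = -0.19 + (-0.74)·(4.66/3.90)·(0.06 − (-1.56)) = -0.19 + (-0.88421)·(1.62) = -1.6224.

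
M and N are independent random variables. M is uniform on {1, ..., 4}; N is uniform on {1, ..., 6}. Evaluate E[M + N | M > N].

P(M > N) = 1/4.
Summing (M+N)·P(x,y) over outcomes with M > N gives 5/4.
E[M + N | M > N] = (5/4) / (1/4) = 5.

5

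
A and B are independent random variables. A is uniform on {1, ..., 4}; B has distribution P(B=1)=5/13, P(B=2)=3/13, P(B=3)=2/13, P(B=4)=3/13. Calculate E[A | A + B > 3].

P(A + B > 3) = 3/4.
Summing A·P(x,y) over outcomes with A + B > 3 gives 28/13.
E[A | A + B > 3] = (28/13) / (3/4) = 112/39.

112/39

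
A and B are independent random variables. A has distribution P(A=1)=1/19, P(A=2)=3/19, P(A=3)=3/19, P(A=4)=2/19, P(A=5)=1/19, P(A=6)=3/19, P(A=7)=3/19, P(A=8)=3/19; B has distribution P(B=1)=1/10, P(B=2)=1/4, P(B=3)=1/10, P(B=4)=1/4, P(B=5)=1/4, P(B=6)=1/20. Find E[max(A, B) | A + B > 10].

P(A + B > 10) = 91/380.
Summing max(A,B)·P(x,y) over outcomes with A + B > 10 gives 657/380.
E[max(A, B) | A + B > 10] = (657/380) / (91/380) = 657/91.

657/91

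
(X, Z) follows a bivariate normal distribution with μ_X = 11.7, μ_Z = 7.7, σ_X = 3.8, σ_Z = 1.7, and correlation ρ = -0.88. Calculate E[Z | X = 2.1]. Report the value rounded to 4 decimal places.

For a bivariate normal, E[Z | X=x] = μ_Z + ρ·(σ_Z/σ_X)·(x − μ_X).
E[Z | X=2.1] = 7.7 + (-0.88)·(1.7/3.8)·(2.1 − (11.7)) = 7.7 + (-0.393684)·(-9.6) = 11.4794.

11.4794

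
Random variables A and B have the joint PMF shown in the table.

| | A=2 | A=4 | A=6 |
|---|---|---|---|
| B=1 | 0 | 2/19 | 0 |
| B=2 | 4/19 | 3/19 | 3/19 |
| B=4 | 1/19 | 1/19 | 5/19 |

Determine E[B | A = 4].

P(A = 4) = 6/19.
Σ B·P over the event = 1·(2/19) + 2·(3/19) + 4·(1/19) = 12/19.
E[B | A = 4] = (12/19) / (6/19) = 2.

2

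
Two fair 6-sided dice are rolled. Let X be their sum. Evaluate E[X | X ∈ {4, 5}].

32/7

P(X ∈ {4, 5}) = 7/36.
Σ over the event: 4·1/12 + 5·1/9 = 8/9.
E[X | X ∈ {4, 5}] = (8/9) / (7/36) = 32/7.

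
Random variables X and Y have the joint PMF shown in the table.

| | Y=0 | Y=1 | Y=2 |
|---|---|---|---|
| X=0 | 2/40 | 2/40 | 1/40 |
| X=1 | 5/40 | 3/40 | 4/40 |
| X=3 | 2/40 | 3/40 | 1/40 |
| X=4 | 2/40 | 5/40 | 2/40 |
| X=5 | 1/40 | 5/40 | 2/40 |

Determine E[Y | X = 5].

P(X = 5) = 1/5.
Σ Y·P over the event = 0·(1/40) + 1·(5/40) + 2·(2/40) = 9/40.
E[Y | X = 5] = (9/40) / (1/5) = 9/8.

9/8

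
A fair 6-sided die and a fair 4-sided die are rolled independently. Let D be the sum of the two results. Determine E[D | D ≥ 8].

P(D ≥ 8) = 1/4.
Σ over the event: 8·1/8 + 9·1/12 + 10·1/24 = 13/6.
E[D | D ≥ 8] = (13/6) / (1/4) = 26/3.

26/3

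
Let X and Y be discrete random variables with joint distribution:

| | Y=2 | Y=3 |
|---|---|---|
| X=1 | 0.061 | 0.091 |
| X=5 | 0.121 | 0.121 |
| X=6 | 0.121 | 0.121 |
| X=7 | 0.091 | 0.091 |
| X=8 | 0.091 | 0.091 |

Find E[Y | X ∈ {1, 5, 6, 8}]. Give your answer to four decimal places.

2.5183

P(X ∈ {1, 5, 6, 8}) = 0.818.
Σ Y·P over the event = 2·(0.061) + 3·(0.091) + 2·(0.121) + 3·(0.121) + 2·(0.121) + 3·(0.121) + 2·(0.091) + 3·(0.091) = 2.060.
E[Y | X ∈ {1, 5, 6, 8}] = (2.060) / (0.818) = 2.5183.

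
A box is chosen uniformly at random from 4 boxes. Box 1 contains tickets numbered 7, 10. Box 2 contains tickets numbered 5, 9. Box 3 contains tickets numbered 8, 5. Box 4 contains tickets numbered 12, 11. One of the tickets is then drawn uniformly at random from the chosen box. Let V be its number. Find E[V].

E[V | box 1] = (7+10)/2 = 17/2.
E[V | box 2] = (5+9)/2 = 7.
E[V | box 3] = (8+5)/2 = 13/2.
E[V | box 4] = (12+11)/2 = 23/2.
E[V] = (1/4)·(17/2) + (1/4)·(7) + (1/4)·(13/2) + (1/4)·(23/2) = 67/8.

67/8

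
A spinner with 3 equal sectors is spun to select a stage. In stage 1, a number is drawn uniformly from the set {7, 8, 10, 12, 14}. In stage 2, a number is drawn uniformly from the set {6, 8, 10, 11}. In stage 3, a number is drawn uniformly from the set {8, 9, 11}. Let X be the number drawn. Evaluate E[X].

1697/180

E[X | stage 1] = (7+8+10+12+14)/5 = 51/5.
E[X | stage 2] = (6+8+10+11)/4 = 35/4.
E[X | stage 3] = (8+9+11)/3 = 28/3.
By the law of total expectation,
E[X] = (1/3)·(51/5) + (1/3)·(35/4) + (1/3)·(28/3) = 1697/180.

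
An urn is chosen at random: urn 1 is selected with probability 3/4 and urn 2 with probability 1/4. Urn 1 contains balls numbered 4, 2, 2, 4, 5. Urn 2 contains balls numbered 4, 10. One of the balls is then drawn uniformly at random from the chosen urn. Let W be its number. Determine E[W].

43/10

E[W | urn 1] = (4+2+2+4+5)/5 = 17/5.
E[W | urn 2] = (4+10)/2 = 7.
By the law of total expectation,
E[W] = (3/4)·(17/5) + (1/4)·(7) = 43/10.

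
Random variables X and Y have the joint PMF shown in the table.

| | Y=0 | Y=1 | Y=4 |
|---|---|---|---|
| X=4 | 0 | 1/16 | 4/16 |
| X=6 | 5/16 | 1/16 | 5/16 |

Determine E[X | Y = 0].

P(Y = 0) = 5/16.
Σ X·P over the event = 6·(5/16) = 15/8.
E[X | Y = 0] = (15/8) / (5/16) = 6.

6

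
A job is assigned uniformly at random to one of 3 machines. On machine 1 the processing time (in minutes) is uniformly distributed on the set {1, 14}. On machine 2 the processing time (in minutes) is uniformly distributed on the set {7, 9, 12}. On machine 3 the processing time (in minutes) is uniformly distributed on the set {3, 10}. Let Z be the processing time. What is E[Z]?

E[Z | machine 1] = (1+14)/2 = 15/2.
E[Z | machine 2] = (7+9+12)/3 = 28/3.
E[Z | machine 3] = (3+10)/2 = 13/2.
By the law of total expectation,
E[Z] = (1/3)·(15/2) + (1/3)·(28/3) + (1/3)·(13/2) = 70/9.

70/9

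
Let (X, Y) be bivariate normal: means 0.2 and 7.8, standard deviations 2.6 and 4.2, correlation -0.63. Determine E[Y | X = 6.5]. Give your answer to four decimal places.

For a bivariate normal, E[Y | X=x] = μ_Y + ρ·(σ_Y/σ_X)·(x − μ_X).
E[Y | X=6.5] = 7.8 + (-0.63)·(4.2/2.6)·(6.5 − (0.2)) = 7.8 + (-1.0177)·(6.3) = 1.3885.

1.3885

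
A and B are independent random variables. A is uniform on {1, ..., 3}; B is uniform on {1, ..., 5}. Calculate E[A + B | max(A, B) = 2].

10/3

P(max(A, B) = 2) = 1/5.
Summing (A+B)·P(x,y) over outcomes with max(A, B) = 2 gives 2/3.
E[A + B | max(A, B) = 2] = (2/3) / (1/5) = 10/3.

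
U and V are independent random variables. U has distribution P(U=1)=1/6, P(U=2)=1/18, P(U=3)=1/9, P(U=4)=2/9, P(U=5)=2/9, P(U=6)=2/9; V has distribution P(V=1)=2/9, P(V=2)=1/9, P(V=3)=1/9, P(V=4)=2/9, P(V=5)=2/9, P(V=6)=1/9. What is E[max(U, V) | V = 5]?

P(V = 5) = 2/9.
Summing max(U,V)·P(x,y) over outcomes with V = 5 gives 94/81.
E[max(U, V) | V = 5] = (94/81) / (2/9) = 47/9.

47/9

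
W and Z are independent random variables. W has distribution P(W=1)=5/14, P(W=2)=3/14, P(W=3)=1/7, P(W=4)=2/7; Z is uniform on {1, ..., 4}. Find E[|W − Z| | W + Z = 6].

P(W + Z = 6) = 9/56.
Summing |W−Z|·P(x,y) over outcomes with W + Z = 6 gives 1/4.
E[|W − Z| | W + Z = 6] = (1/4) / (9/56) = 14/9.

14/9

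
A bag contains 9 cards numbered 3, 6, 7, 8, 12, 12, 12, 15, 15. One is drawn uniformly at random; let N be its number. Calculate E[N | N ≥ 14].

15

P(N ≥ 14) = 2/9.
Σ over the event: 15·2/9 = 10/3.
E[N | N ≥ 14] = (10/3) / (2/9) = 15.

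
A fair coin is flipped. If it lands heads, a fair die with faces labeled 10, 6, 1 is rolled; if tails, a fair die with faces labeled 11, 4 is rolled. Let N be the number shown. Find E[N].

E[N | heads] = (10+6+1)/3 = 17/3.
E[N | tails] = (11+4)/2 = 15/2.
By the law of total expectation,
E[N] = (1/2)·(17/3) + (1/2)·(15/2) = 79/12.

79/12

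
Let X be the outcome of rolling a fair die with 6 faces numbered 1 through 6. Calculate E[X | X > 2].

9/2

Given X > 2, X is equally likely to be any of {3, 4, 5, 6}.
E[X | X > 2] = (3 + 4 + 5 + 6) / 4 = 9/2.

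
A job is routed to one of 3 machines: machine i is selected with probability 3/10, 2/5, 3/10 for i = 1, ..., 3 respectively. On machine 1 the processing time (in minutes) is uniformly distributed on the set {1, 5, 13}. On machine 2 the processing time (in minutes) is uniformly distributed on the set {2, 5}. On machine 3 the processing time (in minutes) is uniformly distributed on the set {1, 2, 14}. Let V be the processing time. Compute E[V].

5

E[V | machine 1] = (1+5+13)/3 = 19/3.
E[V | machine 2] = (2+5)/2 = 7/2.
E[V | machine 3] = (1+2+14)/3 = 17/3.
E[V] = (3/10)·(19/3) + (2/5)·(7/2) + (3/10)·(17/3) = 5.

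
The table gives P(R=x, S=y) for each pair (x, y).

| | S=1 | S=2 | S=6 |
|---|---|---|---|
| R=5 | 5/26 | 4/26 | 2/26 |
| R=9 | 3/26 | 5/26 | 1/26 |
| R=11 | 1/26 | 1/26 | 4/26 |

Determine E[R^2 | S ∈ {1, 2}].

P(S ∈ {1, 2}) = 19/26.
Σ R^2·P over the event = 25·(5/26) + 25·(4/26) + 81·(3/26) + 81·(5/26) + 121·(1/26) + 121·(1/26) = 1115/26.
E[R^2 | S ∈ {1, 2}] = (1115/26) / (19/26) = 1115/19.

1115/19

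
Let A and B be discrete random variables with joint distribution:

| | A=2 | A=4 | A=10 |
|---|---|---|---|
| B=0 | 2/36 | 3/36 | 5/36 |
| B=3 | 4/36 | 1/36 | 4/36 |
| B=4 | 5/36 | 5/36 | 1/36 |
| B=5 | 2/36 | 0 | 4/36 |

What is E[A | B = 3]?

P(B = 3) = 1/4.
Σ A·P over the event = 2·(4/36) + 4·(1/36) + 10·(4/36) = 13/9.
E[A | B = 3] = (13/9) / (1/4) = 52/9.

52/9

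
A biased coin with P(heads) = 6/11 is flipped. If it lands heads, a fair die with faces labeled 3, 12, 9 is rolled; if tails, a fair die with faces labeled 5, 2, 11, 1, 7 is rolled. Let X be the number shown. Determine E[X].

74/11

E[X | heads] = (3+12+9)/3 = 8.
E[X | tails] = (5+2+11+1+7)/5 = 26/5.
E[X] = (6/11)·(8) + (5/11)·(26/5) = 74/11.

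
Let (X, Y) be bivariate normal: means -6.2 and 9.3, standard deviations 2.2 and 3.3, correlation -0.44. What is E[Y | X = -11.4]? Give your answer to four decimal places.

E[Y | X=x] = μ_Y + ρ(σ_Y/σ_X)(x − μ_X) for jointly normal variables.
E[Y | X=-11.4] = 9.3 + (-0.44)·(3.3/2.2)·(-11.4 − (-6.2)) = 9.3 + (-0.66)·(-5.2) = 12.7320.

12.7320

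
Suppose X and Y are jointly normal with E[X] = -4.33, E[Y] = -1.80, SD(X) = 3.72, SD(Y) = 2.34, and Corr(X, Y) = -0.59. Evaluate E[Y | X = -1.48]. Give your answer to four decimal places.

-2.8577

E[Y | X=x] = μ_Y + ρ(σ_Y/σ_X)(x − μ_X) for jointly normal variables.
E[Y | X=-1.48] = -1.80 + (-0.59)·(2.34/3.72)·(-1.48 − (-4.33)) = -1.80 + (-0.37113)·(2.85) = -2.8577.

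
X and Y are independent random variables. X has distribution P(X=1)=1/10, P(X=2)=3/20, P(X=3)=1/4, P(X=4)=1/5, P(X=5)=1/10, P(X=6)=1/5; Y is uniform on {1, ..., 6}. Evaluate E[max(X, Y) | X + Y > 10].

P(X + Y > 10) = 1/12.
Summing max(X,Y)·P(x,y) over outcomes with X + Y > 10 gives 1/2.
E[max(X, Y) | X + Y > 10] = (1/2) / (1/12) = 6.

6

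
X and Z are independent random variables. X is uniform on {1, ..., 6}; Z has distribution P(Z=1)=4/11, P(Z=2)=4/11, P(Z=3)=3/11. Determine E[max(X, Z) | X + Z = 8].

39/7

P(X + Z = 8) = 7/66.
Summing max(X,Z)·P(x,y) over outcomes with X + Z = 8 gives 13/22.
E[max(X, Z) | X + Z = 8] = (13/22) / (7/66) = 39/7.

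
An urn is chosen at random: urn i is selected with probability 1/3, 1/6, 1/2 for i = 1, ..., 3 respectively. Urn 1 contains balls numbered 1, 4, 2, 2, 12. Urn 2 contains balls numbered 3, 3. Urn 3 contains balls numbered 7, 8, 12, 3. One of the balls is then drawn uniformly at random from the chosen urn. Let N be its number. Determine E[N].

113/20

E[N | urn 1] = (1+4+2+2+12)/5 = 21/5.
E[N | urn 2] = (3+3)/2 = 3.
E[N | urn 3] = (7+8+12+3)/4 = 15/2.
By the law of total expectation,
E[N] = (1/3)·(21/5) + (1/6)·(3) + (1/2)·(15/2) = 113/20.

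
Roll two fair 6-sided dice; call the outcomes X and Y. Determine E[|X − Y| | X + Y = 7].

3

Outcomes with X + Y = 7: (1,6), (2,5), (3,4), (4,3), (5,2), (6,1), each with probability 1/36.
E[|X − Y| | X + Y = 7] = (5 + 3 + 1 + 1 + 3 + 5) / 6 = 3.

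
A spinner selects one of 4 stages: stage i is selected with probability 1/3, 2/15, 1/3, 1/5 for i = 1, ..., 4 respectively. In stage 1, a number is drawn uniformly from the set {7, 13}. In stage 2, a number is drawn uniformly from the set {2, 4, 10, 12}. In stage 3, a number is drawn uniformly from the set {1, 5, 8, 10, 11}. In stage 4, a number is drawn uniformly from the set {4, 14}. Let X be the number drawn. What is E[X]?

42/5

E[X | stage 1] = (7+13)/2 = 10.
E[X | stage 2] = (2+4+10+12)/4 = 7.
E[X | stage 3] = (1+5+8+10+11)/5 = 7.
E[X | stage 4] = (4+14)/2 = 9.
By the law of total expectation,
E[X] = (1/3)·(10) + (2/15)·(7) + (1/3)·(7) + (1/5)·(9) = 42/5.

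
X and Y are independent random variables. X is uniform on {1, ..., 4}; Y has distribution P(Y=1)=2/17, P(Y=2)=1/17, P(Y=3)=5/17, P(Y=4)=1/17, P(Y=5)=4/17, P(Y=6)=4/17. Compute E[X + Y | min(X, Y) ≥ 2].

P(min(X, Y) ≥ 2) = 45/68.
Summing (X+Y)·P(x,y) over outcomes with min(X, Y) ≥ 2 gives 165/34.
E[X + Y | min(X, Y) ≥ 2] = (165/34) / (45/68) = 22/3.

22/3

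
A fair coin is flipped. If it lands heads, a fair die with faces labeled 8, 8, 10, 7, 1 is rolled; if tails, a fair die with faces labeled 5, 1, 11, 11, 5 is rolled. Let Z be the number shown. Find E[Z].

67/10

E[Z | heads] = (8+8+10+7+1)/5 = 34/5.
E[Z | tails] = (5+1+11+11+5)/5 = 33/5.
By the law of total expectation,
E[Z] = (1/2)·(34/5) + (1/2)·(33/5) = 67/10.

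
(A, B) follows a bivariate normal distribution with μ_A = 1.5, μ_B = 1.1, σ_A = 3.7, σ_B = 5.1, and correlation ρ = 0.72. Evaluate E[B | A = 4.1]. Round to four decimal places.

The regression of B on A has slope ρ·σ_B/σ_A and passes through (μ_A, μ_B).
E[B | A=4.1] = 1.1 + (0.72)·(5.1/3.7)·(4.1 − (1.5)) = 1.1 + (0.99243)·(2.6) = 3.6803.

3.6803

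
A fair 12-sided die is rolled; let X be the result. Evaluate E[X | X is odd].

Given X is odd, X is equally likely to be any of {1, 3, 5, 7, 9, 11}.
E[X | X is odd] = (1 + 3 + 5 + 7 + 9 + 11) / 6 = 6.

6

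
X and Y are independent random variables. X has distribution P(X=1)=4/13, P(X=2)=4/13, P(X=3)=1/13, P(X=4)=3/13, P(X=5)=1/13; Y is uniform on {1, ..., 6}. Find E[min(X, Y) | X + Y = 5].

17/12

P(X + Y = 5) = 2/13.
Summing min(X,Y)·P(x,y) over outcomes with X + Y = 5 gives 17/78.
E[min(X, Y) | X + Y = 5] = (17/78) / (2/13) = 17/12.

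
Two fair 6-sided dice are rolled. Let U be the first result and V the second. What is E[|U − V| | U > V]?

P(U > V) = 5/12.
Summing |U−V|·P(x,y) over outcomes with U > V gives 35/36.
E[|U − V| | U > V] = (35/36) / (5/12) = 7/3.

7/3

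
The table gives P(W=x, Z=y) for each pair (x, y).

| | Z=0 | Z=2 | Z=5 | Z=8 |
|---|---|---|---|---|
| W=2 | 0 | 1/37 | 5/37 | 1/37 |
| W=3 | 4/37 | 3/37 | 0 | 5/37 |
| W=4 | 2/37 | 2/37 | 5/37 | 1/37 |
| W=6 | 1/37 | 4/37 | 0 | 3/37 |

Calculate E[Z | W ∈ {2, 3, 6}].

113/27

P(W ∈ {2, 3, 6}) = 27/37.
Summing Z·P(W=x,Z=y) over the conditioning event gives 113/37.
E[Z | W ∈ {2, 3, 6}] = (113/37) / (27/37) = 113/27.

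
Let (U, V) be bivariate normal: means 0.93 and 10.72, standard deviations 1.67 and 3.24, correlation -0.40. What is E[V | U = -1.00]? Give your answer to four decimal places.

12.2178

For a bivariate normal, E[V | U=x] = μ_V + ρ·(σ_V/σ_U)·(x − μ_U).
E[V | U=-1.00] = 10.72 + (-0.40)·(3.24/1.67)·(-1.00 − (0.93)) = 10.72 + (-0.77605)·(-1.93) = 12.2178.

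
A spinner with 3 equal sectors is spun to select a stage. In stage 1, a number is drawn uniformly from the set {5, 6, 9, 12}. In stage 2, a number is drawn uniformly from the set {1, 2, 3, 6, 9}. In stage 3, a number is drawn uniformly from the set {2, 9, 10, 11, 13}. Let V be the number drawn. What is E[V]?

106/15

E[V | stage 1] = (5+6+9+12)/4 = 8.
E[V | stage 2] = (1+2+3+6+9)/5 = 21/5.
E[V | stage 3] = (2+9+10+11+13)/5 = 9.
E[V] = (1/3)·(8) + (1/3)·(21/5) + (1/3)·(9) = 106/15.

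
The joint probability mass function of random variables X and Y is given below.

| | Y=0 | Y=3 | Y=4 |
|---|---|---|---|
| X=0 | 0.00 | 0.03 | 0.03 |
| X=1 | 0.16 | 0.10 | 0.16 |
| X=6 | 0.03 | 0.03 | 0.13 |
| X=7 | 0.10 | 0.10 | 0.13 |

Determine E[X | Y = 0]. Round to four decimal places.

3.5862

P(Y = 0) = 0.29.
Σ X·P over the event = 1·(0.16) + 6·(0.03) + 7·(0.10) = 1.04.
E[X | Y = 0] = (1.04) / (0.29) = 3.5862.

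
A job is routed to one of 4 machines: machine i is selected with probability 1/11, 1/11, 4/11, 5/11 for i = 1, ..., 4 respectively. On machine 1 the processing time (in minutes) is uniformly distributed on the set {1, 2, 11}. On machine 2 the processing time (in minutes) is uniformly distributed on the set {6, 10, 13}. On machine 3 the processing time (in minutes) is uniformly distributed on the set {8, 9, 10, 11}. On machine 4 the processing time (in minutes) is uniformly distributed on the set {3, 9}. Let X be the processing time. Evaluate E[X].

E[X | machine 1] = (1+2+11)/3 = 14/3.
E[X | machine 2] = (6+10+13)/3 = 29/3.
E[X | machine 3] = (8+9+10+11)/4 = 19/2.
E[X | machine 4] = (3+9)/2 = 6.
By the law of total expectation,
E[X] = (1/11)·(14/3) + (1/11)·(29/3) + (4/11)·(19/2) + (5/11)·(6) = 247/33.

247/33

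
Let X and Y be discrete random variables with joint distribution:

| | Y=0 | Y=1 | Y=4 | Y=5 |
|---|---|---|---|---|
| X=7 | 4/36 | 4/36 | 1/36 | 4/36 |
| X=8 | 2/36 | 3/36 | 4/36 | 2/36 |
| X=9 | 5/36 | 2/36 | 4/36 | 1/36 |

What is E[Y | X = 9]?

P(X = 9) = 1/3.
Summing Y·P(X=x,Y=y) over the conditioning event gives 23/36.
E[Y | X = 9] = (23/36) / (1/3) = 23/12.

23/12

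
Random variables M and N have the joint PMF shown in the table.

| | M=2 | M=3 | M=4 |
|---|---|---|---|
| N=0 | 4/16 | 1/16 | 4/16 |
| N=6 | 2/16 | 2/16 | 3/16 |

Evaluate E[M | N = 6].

22/7

P(N = 6) = 7/16.
Σ M·P over the event = 2·(2/16) + 3·(2/16) + 4·(3/16) = 11/8.
E[M | N = 6] = (11/8) / (7/16) = 22/7.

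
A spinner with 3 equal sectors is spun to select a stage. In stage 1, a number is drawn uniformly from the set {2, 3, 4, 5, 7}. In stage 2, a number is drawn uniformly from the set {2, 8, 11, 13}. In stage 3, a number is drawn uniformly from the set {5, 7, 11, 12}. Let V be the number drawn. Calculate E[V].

E[V | stage 1] = (2+3+4+5+7)/5 = 21/5.
E[V | stage 2] = (2+8+11+13)/4 = 17/2.
E[V | stage 3] = (5+7+11+12)/4 = 35/4.
By the law of total expectation,
E[V] = (1/3)·(21/5) + (1/3)·(17/2) + (1/3)·(35/4) = 143/20.

143/20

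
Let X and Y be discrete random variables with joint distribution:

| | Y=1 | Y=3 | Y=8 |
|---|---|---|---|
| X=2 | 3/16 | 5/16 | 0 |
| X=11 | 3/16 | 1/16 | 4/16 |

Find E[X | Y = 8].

P(Y = 8) = 1/4.
Summing X·P(X=x,Y=y) over the conditioning event gives 11/4.
E[X | Y = 8] = (11/4) / (1/4) = 11.

11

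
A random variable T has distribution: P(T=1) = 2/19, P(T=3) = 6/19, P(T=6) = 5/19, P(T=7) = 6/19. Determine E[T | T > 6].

P(T > 6) = 6/19.
Σ over the event: 7·6/19 = 42/19.
E[T | T > 6] = (42/19) / (6/19) = 7.

7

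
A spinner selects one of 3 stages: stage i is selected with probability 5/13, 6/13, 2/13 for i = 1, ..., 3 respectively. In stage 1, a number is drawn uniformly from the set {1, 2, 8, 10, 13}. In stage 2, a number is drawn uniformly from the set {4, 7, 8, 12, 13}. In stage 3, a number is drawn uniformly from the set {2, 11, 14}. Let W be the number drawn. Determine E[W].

524/65

E[W | stage 1] = (1+2+8+10+13)/5 = 34/5.
E[W | stage 2] = (4+7+8+12+13)/5 = 44/5.
E[W | stage 3] = (2+11+14)/3 = 9.
E[W] = (5/13)·(34/5) + (6/13)·(44/5) + (2/13)·(9) = 524/65.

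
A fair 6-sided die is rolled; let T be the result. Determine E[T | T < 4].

Given T < 4, T is equally likely to be any of {1, 2, 3}.
E[T | T < 4] = (1 + 2 + 3) / 3 = 2.

2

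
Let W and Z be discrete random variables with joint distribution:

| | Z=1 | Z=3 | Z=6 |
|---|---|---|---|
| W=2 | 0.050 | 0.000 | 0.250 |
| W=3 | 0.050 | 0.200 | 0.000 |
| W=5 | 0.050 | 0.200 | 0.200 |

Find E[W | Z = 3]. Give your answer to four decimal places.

4.0000

P(Z = 3) = 0.400.
Σ W·P over the event = 3·(0.200) + 5·(0.200) = 1.600.
E[W | Z = 3] = (1.600) / (0.400) = 4.0000.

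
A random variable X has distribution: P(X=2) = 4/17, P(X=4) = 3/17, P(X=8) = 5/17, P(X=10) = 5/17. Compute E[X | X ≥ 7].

9

P(X ≥ 7) = 10/17.
Σ over the event: 8·5/17 + 10·5/17 = 90/17.
E[X | X ≥ 7] = (90/17) / (10/17) = 9.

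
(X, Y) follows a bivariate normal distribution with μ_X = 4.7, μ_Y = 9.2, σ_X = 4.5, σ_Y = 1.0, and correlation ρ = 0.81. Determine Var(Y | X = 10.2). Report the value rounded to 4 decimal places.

0.3439

For a bivariate normal, Var(Y | X=x) = σ_Y²(1 − ρ²).
Var(Y | X=10.2) = (1.0)²·(1 − (0.81)²) = 1·0.3439 = 0.3439.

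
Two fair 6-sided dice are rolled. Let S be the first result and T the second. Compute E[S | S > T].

P(S > T) = 5/12.
Summing S·P(x,y) over outcomes with S > T gives 35/18.
E[S | S > T] = (35/18) / (5/12) = 14/3.

14/3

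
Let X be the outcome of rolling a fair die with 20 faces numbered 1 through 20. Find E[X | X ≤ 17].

9

P(X ≤ 17) = 17/20.
E[X | X ≤ 17] = (153/20) / (17/20) = 9.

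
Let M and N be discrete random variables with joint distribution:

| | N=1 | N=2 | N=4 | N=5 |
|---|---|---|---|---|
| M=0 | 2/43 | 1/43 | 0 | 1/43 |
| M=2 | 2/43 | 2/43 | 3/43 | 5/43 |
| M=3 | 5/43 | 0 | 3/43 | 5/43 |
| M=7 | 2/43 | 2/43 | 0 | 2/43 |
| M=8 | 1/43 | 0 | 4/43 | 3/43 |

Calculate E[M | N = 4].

47/10

P(N = 4) = 10/43.
Σ M·P over the event = 2·(3/43) + 3·(3/43) + 8·(4/43) = 47/43.
E[M | N = 4] = (47/43) / (10/43) = 47/10.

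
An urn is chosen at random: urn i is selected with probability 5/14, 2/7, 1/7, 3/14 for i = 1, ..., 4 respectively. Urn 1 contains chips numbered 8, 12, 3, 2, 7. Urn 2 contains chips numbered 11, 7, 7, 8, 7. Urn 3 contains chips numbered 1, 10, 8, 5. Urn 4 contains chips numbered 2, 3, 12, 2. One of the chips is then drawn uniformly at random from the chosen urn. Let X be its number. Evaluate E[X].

361/56

E[X | urn 1] = (8+12+3+2+7)/5 = 32/5.
E[X | urn 2] = (11+7+7+8+7)/5 = 8.
E[X | urn 3] = (1+10+8+5)/4 = 6.
E[X | urn 4] = (2+3+12+2)/4 = 19/4.
E[X] = (5/14)·(32/5) + (2/7)·(8) + (1/7)·(6) + (3/14)·(19/4) = 361/56.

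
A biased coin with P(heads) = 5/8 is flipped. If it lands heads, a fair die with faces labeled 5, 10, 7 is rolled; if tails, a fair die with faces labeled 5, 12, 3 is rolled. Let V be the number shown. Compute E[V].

E[V | heads] = (5+10+7)/3 = 22/3.
E[V | tails] = (5+12+3)/3 = 20/3.
E[V] = (5/8)·(22/3) + (3/8)·(20/3) = 85/12.

85/12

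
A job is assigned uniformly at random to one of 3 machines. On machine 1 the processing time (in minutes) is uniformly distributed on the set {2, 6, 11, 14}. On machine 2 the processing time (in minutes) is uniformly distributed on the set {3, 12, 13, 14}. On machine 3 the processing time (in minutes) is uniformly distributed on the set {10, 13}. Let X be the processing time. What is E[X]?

121/12

E[X | machine 1] = (2+6+11+14)/4 = 33/4.
E[X | machine 2] = (3+12+13+14)/4 = 21/2.
E[X | machine 3] = (10+13)/2 = 23/2.
By the law of total expectation,
E[X] = (1/3)·(33/4) + (1/3)·(21/2) + (1/3)·(23/2) = 121/12.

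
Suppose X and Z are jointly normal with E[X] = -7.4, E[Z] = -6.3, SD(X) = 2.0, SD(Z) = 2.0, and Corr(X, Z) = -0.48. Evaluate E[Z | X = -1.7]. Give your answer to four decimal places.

The regression of Z on X has slope ρ·σ_Z/σ_X and passes through (μ_X, μ_Z).
E[Z | X=-1.7] = -6.3 + (-0.48)·(2.0/2.0)·(-1.7 − (-7.4)) = -6.3 + (-0.48)·(5.7) = -9.0360.

-9.0360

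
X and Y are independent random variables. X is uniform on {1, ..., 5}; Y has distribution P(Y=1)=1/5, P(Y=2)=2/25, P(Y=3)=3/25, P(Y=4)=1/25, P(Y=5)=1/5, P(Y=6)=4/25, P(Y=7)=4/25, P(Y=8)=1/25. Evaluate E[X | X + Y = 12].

24/5

P(X + Y = 12) = 1/25.
Summing X·P(x,y) over outcomes with X + Y = 12 gives 24/125.
E[X | X + Y = 12] = (24/125) / (1/25) = 24/5.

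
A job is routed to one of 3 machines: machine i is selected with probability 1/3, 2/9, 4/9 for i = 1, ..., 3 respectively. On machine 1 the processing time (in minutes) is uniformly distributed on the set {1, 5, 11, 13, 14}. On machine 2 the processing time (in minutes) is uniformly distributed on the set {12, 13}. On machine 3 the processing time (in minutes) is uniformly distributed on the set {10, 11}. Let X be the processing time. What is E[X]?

467/45

E[X | machine 1] = (1+5+11+13+14)/5 = 44/5.
E[X | machine 2] = (12+13)/2 = 25/2.
E[X | machine 3] = (10+11)/2 = 21/2.
E[X] = (1/3)·(44/5) + (2/9)·(25/2) + (4/9)·(21/2) = 467/45.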